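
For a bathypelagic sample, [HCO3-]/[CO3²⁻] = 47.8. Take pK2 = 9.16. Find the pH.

pH = 7.48

From K2 = [H⁺][CO3²⁻]/[HCO3-]:  pH = pK2 − log₁₀([HCO3-]/[CO3²⁻])
log₁₀(47.8) = +1.679
pH = 9.16 − (+1.679) = 7.48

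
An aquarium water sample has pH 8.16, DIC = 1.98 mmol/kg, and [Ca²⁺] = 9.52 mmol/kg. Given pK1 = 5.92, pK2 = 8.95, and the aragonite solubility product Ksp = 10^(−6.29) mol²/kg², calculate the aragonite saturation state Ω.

α₂ = 1 / (1 + [H⁺]/K2 + [H⁺]²/(K1K2)) = 1 / (1 + 10^+0.79 + 10^-1.45)
   = 1 / (1 + 6.1660 + 0.035481) = 1/7.2014 = 0.1389
[CO3²⁻] = α₂ × DIC = 0.1389 × 1.98 = 0.2749 mmol/kg
Ksp = 10^(−6.29) = 5.129×10^-7
Ω = [Ca²⁺][CO3²⁻]/Ksp = (9.52×10^-3)(2.749×10^-4) / 5.129×10^-7 = 5.10

Ω = 5.10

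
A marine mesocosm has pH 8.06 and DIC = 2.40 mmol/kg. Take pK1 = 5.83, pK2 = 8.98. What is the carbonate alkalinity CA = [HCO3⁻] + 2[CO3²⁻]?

CA = [HCO3⁻] + 2[CO3²⁻] = (α₁ + 2α₂)·DIC
At pH 8.06: [H⁺]/K1 = 10^-2.23 = 0.0058884, K2/[H⁺] = 10^-0.92 = 0.12023
α₁ = 1/(1 + 0.0058884 + 0.12023) = 1/1.1261 = 0.8880; α₂ = α₁·K2/[H⁺] = 0.1068
α₁ + 2α₂ = 1.1015
CA = 1.1015 × 2.40 = 2.64 mmol/kg

CA = 2.64 mmol/kg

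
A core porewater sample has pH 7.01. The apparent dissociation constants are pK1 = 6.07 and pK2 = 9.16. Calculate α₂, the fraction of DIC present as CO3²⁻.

α₂ = 0.00631

α₂ = 1 / (1 + [H⁺]/K2 + [H⁺]²/(K1K2)) = 1 / (1 + 10^+2.15 + 10^+1.21)
   = 1 / (1 + 141.25 + 16.218) = 1/158.47 = 0.006310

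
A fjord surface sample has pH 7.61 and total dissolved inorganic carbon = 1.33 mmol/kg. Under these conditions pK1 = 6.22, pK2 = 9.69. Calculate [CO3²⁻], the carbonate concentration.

[CO3²⁻] = 10.5 μmol/kg

α₂ = 1 / (1 + [H⁺]/K2 + [H⁺]²/(K1K2)) = 1 / (1 + 10^+2.08 + 10^+0.69)
   = 1 / (1 + 120.23 + 4.8978) = 1/126.12 = 0.007929
[CO3²⁻] = α₂ × DIC = 0.007929 × 1.33 = 0.0105 mmol/kg = 10.5 μmol/kg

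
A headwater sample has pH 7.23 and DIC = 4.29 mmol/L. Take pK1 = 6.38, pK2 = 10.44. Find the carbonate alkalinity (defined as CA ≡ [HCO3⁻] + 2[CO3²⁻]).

CA = [HCO3⁻] + 2[CO3²⁻] = (α₁ + 2α₂)·DIC
At pH 7.23: [H⁺]/K1 = 10^-0.85 = 0.14125, K2/[H⁺] = 10^-3.21 = 0.00061660
α₁ = 1/(1 + 0.14125 + 0.00061660) = 1/1.1419 = 0.8758; α₂ = α₁·K2/[H⁺] = 0.0005400
α₁ + 2α₂ = 0.8768
CA = 0.8768 × 4.29 = 3.76 mmol/L

CA = 3.76 mmol/L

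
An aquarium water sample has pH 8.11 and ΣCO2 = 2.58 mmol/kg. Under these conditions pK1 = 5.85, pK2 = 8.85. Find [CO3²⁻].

[CO3²⁻] = 0.395 mmol/kg

α₂ = 1 / (1 + [H⁺]/K2 + [H⁺]²/(K1K2)) = 1 / (1 + 10^+0.74 + 10^-1.52)
   = 1 / (1 + 5.4954 + 0.030200) = 1/6.5256 = 0.1532
[CO3²⁻] = α₂ × DIC = 0.1532 × 2.58 = 0.395 mmol/kg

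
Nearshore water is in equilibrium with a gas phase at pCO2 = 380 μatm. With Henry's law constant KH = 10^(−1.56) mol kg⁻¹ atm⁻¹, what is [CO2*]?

[CO2*] = 10.5 μmol/kg

KH = 10^(−1.56) = 2.754×10^-2 mol kg⁻¹ atm⁻¹
[CO2*] = KH · pCO2 = 2.754×10^-2 × 380×10^-6 atm = 1.05×10^-5 mol/kg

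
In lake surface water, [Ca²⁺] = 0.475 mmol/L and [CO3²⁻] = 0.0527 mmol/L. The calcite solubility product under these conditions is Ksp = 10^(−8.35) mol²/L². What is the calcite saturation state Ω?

Ω = 5.60

Ksp = 10^(−8.35) = 4.467×10^-9
Ω = [Ca²⁺][CO3²⁻]/Ksp = (0.475×10^-3)(0.0527×10^-3) / 4.467×10^-9 = 5.60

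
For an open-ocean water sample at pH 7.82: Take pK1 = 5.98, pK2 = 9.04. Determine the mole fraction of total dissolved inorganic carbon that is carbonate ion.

α₂ = 0.0561

α₂ = 1 / (1 + [H⁺]/K2 + [H⁺]²/(K1K2)) = 1 / (1 + 10^+1.22 + 10^-0.62)
   = 1 / (1 + 16.596 + 0.23988) = 1/17.836 = 0.05607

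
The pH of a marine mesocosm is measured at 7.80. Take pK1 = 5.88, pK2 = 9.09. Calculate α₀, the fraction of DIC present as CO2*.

α₀ = 1 / (1 + K1/[H⁺] + K1K2/[H⁺]²) = 1 / (1 + 10^+1.92 + 10^+0.63)
   = 1 / (1 + 83.176 + 4.2658) = 1/88.442 = 0.01131

α₀ = 0.0113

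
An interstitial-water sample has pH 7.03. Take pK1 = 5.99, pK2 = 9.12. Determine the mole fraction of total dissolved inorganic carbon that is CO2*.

α₀ = 0.0830

α₀ = 1 / (1 + K1/[H⁺] + K1K2/[H⁺]²) = 1 / (1 + 10^+1.04 + 10^-1.05)
   = 1 / (1 + 10.965 + 0.089125) = 1/12.054 = 0.08296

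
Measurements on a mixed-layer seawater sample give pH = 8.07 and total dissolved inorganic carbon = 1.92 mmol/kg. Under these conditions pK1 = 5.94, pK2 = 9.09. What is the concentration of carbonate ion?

[CO3²⁻] = 0.166 mmol/kg

α₂ = 1 / (1 + [H⁺]/K2 + [H⁺]²/(K1K2)) = 1 / (1 + 10^+1.02 + 10^-1.11)
   = 1 / (1 + 10.471 + 0.077625) = 1/11.549 = 0.08659
[CO3²⁻] = α₂ × DIC = 0.08659 × 1.92 = 0.166 mmol/kg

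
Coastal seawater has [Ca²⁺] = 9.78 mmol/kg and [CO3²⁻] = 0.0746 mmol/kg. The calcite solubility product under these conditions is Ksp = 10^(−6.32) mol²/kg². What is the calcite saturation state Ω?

Ksp = 10^(−6.32) = 4.786×10^-7
Ω = [Ca²⁺][CO3²⁻]/Ksp = (9.78×10^-3)(0.0746×10^-3) / 4.786×10^-7 = 1.52

Ω = 1.52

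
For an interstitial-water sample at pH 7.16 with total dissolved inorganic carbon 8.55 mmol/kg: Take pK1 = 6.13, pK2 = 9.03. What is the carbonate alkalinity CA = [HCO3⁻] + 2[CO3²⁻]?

CA = [HCO3⁻] + 2[CO3²⁻] = (α₁ + 2α₂)·DIC
At pH 7.16: [H⁺]/K1 = 10^-1.03 = 0.093325, K2/[H⁺] = 10^-1.87 = 0.013490
α₁ = 1/(1 + 0.093325 + 0.013490) = 1/1.1068 = 0.9035; α₂ = α₁·K2/[H⁺] = 0.01219
α₁ + 2α₂ = 0.9279
CA = 0.9279 × 8.55 = 7.93 mmol/kg

CA = 7.93 mmol/kg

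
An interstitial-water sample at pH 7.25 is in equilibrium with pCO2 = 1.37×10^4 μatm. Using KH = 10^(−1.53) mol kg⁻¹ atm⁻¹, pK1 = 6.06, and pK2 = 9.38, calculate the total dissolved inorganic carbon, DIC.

DIC = 6.71 mmol/kg

[CO2*] = KH · pCO2 = 10^(−1.53) × 1.37×10^4×10^-6 = 4.043×10^-4 mol/kg
α₀ = 1/(1 + K1/[H⁺] + K1K2/[H⁺]²) = 1/(1 + 10^+1.19 + 10^-0.94) = 0.06023
DIC = [CO2*]/α₀ = 4.043×10^-4 / 0.06023 = 6.71 mmol/kg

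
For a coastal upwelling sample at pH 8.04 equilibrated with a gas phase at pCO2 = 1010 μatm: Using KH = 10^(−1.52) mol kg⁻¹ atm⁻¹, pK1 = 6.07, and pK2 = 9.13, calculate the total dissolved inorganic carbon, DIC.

DIC = 3.11 mmol/kg

[CO2*] = KH · pCO2 = 10^(−1.52) × 1010×10^-6 = 3.050×10^-5 mol/kg
α₀ = 1/(1 + K1/[H⁺] + K1K2/[H⁺]²) = 1/(1 + 10^+1.97 + 10^+0.88) = 0.009812
DIC = [CO2*]/α₀ = 3.050×10^-5 / 0.009812 = 3.11 mmol/kg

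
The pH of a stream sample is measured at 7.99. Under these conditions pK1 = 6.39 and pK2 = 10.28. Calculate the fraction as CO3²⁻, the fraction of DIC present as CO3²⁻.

α₂ = 1 / (1 + [H⁺]/K2 + [H⁺]²/(K1K2)) = 1 / (1 + 10^+2.29 + 10^+0.69)
   = 1 / (1 + 194.98 + 4.8978) = 1/200.88 = 0.004978

α₂ = 0.00498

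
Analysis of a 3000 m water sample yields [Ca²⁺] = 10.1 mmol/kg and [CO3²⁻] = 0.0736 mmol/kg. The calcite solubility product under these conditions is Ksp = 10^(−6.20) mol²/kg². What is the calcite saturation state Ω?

Ksp = 10^(−6.20) = 6.310×10^-7
Ω = [Ca²⁺][CO3²⁻]/Ksp = (10.1×10^-3)(0.0736×10^-3) / 6.310×10^-7 = 1.18

Ω = 1.18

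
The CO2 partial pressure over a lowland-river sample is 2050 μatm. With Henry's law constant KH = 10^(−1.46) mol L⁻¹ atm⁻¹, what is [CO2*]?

KH = 10^(−1.46) = 3.467×10^-2 mol L⁻¹ atm⁻¹
[CO2*] = KH · pCO2 = 3.467×10^-2 × 2050×10^-6 atm = 7.11×10^-5 mol/L

[CO2*] = 71.1 μmol/L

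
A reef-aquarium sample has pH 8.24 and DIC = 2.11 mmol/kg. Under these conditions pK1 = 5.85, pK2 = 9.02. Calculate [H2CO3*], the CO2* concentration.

α₀ = 1 / (1 + K1/[H⁺] + K1K2/[H⁺]²) = 1 / (1 + 10^+2.39 + 10^+1.61)
   = 1 / (1 + 245.47 + 40.738) = 1/287.21 = 0.003482
[CO2*] = α₀ × DIC = 0.003482 × 2.11 = 0.00735 mmol/kg = 7.35 μmol/kg

[CO2*] = 7.35 μmol/kg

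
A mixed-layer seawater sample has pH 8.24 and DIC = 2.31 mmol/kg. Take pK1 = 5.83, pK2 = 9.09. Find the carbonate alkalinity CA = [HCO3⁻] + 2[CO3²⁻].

CA = [HCO3⁻] + 2[CO3²⁻] = (α₁ + 2α₂)·DIC
At pH 8.24: [H⁺]/K1 = 10^-2.41 = 0.0038905, K2/[H⁺] = 10^-0.85 = 0.14125
α₁ = 1/(1 + 0.0038905 + 0.14125) = 1/1.1451 = 0.8733; α₂ = α₁·K2/[H⁺] = 0.1234
α₁ + 2α₂ = 1.1200
CA = 1.1200 × 2.31 = 2.59 mmol/kg

CA = 2.59 mmol/kg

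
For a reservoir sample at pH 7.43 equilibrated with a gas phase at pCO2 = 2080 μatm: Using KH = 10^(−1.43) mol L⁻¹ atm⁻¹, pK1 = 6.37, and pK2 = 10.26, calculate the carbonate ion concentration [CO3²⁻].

[CO3²⁻] = 1.31 μmol/L

[CO2*] = KH · pCO2 = 10^(−1.43) × 2080×10^-6 = 7.728×10^-5 mol/L
α₀ = 1/(1 + K1/[H⁺] + K1K2/[H⁺]²) = 1/(1 + 10^+1.06 + 10^-1.77) = 0.08001
DIC = [CO2*]/α₀ = 7.728×10^-5 / 0.08001 = 0.9659 mmol/L
[CO3²⁻] = α₂·DIC; α₂ = 0.001359, so [CO3²⁻] = 0.001359 × 0.9659 = 0.00131 mmol/L = 1.31 μmol/L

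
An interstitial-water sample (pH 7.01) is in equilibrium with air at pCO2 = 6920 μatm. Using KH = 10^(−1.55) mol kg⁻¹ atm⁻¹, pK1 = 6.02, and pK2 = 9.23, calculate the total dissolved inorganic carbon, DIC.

[CO2*] = KH · pCO2 = 10^(−1.55) × 6920×10^-6 = 1.950×10^-4 mol/kg
α₀ = 1/(1 + K1/[H⁺] + K1K2/[H⁺]²) = 1/(1 + 10^+0.99 + 10^-1.23) = 0.09233
DIC = [CO2*]/α₀ = 1.950×10^-4 / 0.09233 = 2.11 mmol/kg

DIC = 2.11 mmol/kg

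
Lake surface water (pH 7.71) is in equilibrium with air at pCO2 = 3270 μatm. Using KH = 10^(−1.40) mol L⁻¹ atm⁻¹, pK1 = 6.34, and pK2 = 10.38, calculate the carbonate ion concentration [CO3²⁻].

[CO3²⁻] = 6.52 μmol/L

[CO2*] = KH · pCO2 = 10^(−1.40) × 3270×10^-6 = 1.302×10^-4 mol/L
α₀ = 1/(1 + K1/[H⁺] + K1K2/[H⁺]²) = 1/(1 + 10^+1.37 + 10^-1.30) = 0.04083
DIC = [CO2*]/α₀ = 1.302×10^-4 / 0.04083 = 3.188 mmol/L
[CO3²⁻] = α₂·DIC; α₂ = 0.002046, so [CO3²⁻] = 0.002046 × 3.188 = 0.00652 mmol/L = 6.52 μmol/L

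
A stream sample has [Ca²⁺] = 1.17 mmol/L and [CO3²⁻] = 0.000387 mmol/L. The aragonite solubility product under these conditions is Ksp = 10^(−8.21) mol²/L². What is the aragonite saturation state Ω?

Ksp = 10^(−8.21) = 6.166×10^-9
Ω = [Ca²⁺][CO3²⁻]/Ksp = (1.17×10^-3)(0.000387×10^-3) / 6.166×10^-9 = 0.0734

Ω = 0.0734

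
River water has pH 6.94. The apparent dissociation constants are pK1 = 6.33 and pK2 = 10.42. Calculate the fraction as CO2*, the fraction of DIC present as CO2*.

α₀ = 0.197

α₀ = 1 / (1 + K1/[H⁺] + K1K2/[H⁺]²) = 1 / (1 + 10^+0.61 + 10^-2.87)
   = 1 / (1 + 4.0738 + 0.0013490) = 1/5.0752 = 0.1970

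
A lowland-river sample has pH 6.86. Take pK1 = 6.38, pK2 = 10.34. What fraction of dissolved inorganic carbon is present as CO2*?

α₀ = 1 / (1 + K1/[H⁺] + K1K2/[H⁺]²) = 1 / (1 + 10^+0.48 + 10^-3.00)
   = 1 / (1 + 3.0200 + 0.0010000) = 1/4.0210 = 0.2487

α₀ = 0.249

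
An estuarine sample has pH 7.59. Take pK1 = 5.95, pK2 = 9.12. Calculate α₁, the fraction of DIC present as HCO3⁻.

α₁ = 1 / (1 + [H⁺]/K1 + K2/[H⁺]) = 1 / (1 + 10^-1.64 + 10^-1.53)
   = 1 / (1 + 0.022909 + 0.029512) = 1/1.0524 = 0.9502

α₁ = 0.950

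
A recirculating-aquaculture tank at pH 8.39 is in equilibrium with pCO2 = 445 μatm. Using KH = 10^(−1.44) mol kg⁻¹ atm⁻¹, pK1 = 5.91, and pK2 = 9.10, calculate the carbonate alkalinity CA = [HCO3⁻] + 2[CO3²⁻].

[CO2*] = KH · pCO2 = 10^(−1.44) × 445×10^-6 = 1.616×10^-5 mol/kg
α₀ = 1/(1 + K1/[H⁺] + K1K2/[H⁺]²) = 1/(1 + 10^+2.48 + 10^+1.77) = 0.002763
DIC = [CO2*]/α₀ = 1.616×10^-5 / 0.002763 = 5.847 mmol/kg
CA = (α₁ + 2α₂)·DIC = (0.8345 + 2×0.1627) × 5.847 = 6.78 mmol/kg

CA = 6.78 mmol/kg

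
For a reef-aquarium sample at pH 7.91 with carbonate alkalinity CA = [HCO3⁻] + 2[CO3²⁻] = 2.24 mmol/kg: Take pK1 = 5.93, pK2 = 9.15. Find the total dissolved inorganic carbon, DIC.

CA = [HCO3⁻] + 2[CO3²⁻] = (α₁ + 2α₂)·DIC
At pH 7.91: [H⁺]/K1 = 10^-1.98 = 0.010471, K2/[H⁺] = 10^-1.24 = 0.057544
α₁ = 1/(1 + 0.010471 + 0.057544) = 1/1.0680 = 0.9363; α₂ = α₁·K2/[H⁺] = 0.05388
α₁ + 2α₂ = 1.0441
DIC = CA / (α₁ + 2α₂) = 2.24 / 1.0441 = 2.15 mmol/kg

DIC = 2.15 mmol/kg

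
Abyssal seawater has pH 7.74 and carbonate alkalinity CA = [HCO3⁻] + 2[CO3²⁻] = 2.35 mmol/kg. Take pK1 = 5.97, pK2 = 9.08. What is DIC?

CA = [HCO3⁻] + 2[CO3²⁻] = (α₁ + 2α₂)·DIC
At pH 7.74: [H⁺]/K1 = 10^-1.77 = 0.016982, K2/[H⁺] = 10^-1.34 = 0.045709
α₁ = 1/(1 + 0.016982 + 0.045709) = 1/1.0627 = 0.9410; α₂ = α₁·K2/[H⁺] = 0.04301
α₁ + 2α₂ = 1.0270
DIC = CA / (α₁ + 2α₂) = 2.35 / 1.0270 = 2.29 mmol/kg

DIC = 2.29 mmol/kg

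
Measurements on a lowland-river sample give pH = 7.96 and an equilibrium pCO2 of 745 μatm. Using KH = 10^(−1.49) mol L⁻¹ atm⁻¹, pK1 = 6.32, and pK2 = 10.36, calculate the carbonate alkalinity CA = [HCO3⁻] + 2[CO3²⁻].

CA = 1.06 mmol/L

[CO2*] = KH · pCO2 = 10^(−1.49) × 745×10^-6 = 2.411×10^-5 mol/L
α₀ = 1/(1 + K1/[H⁺] + K1K2/[H⁺]²) = 1/(1 + 10^+1.64 + 10^-0.76) = 0.02231
DIC = [CO2*]/α₀ = 2.411×10^-5 / 0.02231 = 1.081 mmol/L
CA = (α₁ + 2α₂)·DIC = (0.9738 + 2×0.003877) × 1.081 = 1.06 mmol/L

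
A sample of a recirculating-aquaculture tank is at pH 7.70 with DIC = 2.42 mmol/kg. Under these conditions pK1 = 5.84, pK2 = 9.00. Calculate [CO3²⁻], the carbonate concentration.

[CO3²⁻] = 0.114 mmol/kg

α₂ = 1 / (1 + [H⁺]/K2 + [H⁺]²/(K1K2)) = 1 / (1 + 10^+1.30 + 10^-0.56)
   = 1 / (1 + 19.953 + 0.27542) = 1/21.228 = 0.04711
[CO3²⁻] = α₂ × DIC = 0.04711 × 2.42 = 0.114 mmol/kg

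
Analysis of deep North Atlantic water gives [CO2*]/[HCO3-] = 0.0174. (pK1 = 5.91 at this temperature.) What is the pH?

From K1 = [H⁺][HCO3-]/[CO2*]:  pH = pK1 − log₁₀([CO2*]/[HCO3-])
log₁₀(0.0174) = -1.759
pH = 5.91 − (-1.759) = 7.67

pH = 7.67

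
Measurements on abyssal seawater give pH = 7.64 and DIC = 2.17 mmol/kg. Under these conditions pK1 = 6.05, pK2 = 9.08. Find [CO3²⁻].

[CO3²⁻] = 0.0742 mmol/kg

α₂ = 1 / (1 + [H⁺]/K2 + [H⁺]²/(K1K2)) = 1 / (1 + 10^+1.44 + 10^-0.15)
   = 1 / (1 + 27.542 + 0.70795) = 1/29.250 = 0.03419
[CO3²⁻] = α₂ × DIC = 0.03419 × 2.17 = 0.0742 mmol/kg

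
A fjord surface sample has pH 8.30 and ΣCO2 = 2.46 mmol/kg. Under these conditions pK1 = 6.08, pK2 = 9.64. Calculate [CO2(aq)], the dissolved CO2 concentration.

[CO2*] = 14.1 μmol/kg

α₀ = 1 / (1 + K1/[H⁺] + K1K2/[H⁺]²) = 1 / (1 + 10^+2.22 + 10^+0.88)
   = 1 / (1 + 165.96 + 7.5858) = 1/174.54 = 0.005729
[CO2*] = α₀ × DIC = 0.005729 × 2.46 = 0.0141 mmol/kg = 14.1 μmol/kg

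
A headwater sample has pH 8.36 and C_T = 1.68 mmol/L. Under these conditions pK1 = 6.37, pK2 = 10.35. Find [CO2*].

[CO2*] = 16.8 μmol/L

α₀ = 1 / (1 + K1/[H⁺] + K1K2/[H⁺]²) = 1 / (1 + 10^+1.99 + 10^-0.00)
   = 1 / (1 + 97.724 + 1.0000) = 1/99.724 = 0.01003
[CO2*] = α₀ × DIC = 0.01003 × 1.68 = 0.0168 mmol/L = 16.8 μmol/L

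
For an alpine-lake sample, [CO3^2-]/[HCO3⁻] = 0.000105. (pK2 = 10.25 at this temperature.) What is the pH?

From K2 = [H⁺][CO3^2-]/[HCO3⁻]:  pH = pK2 + log₁₀([CO3^2-]/[HCO3⁻])
log₁₀(0.000105) = -3.979
pH = 10.25 + (-3.979) = 6.27

pH = 6.27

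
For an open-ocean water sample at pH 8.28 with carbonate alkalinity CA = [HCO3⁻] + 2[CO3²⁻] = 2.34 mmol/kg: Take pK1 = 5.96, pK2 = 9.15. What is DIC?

CA = [HCO3⁻] + 2[CO3²⁻] = (α₁ + 2α₂)·DIC
At pH 8.28: [H⁺]/K1 = 10^-2.32 = 0.0047863, K2/[H⁺] = 10^-0.87 = 0.13490
α₁ = 1/(1 + 0.0047863 + 0.13490) = 1/1.1397 = 0.8774; α₂ = α₁·K2/[H⁺] = 0.1184
α₁ + 2α₂ = 1.1142
DIC = CA / (α₁ + 2α₂) = 2.34 / 1.1142 = 2.10 mmol/kg

DIC = 2.10 mmol/kg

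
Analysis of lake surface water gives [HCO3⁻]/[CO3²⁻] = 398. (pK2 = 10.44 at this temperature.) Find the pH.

From K2 = [H⁺][CO3²⁻]/[HCO3⁻]:  pH = pK2 − log₁₀([HCO3⁻]/[CO3²⁻])
log₁₀(398) = +2.600
pH = 10.44 − (+2.600) = 7.84

pH = 7.84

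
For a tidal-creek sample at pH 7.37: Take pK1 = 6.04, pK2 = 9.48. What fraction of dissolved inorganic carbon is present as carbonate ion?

α₂ = 0.00736

α₂ = 1 / (1 + [H⁺]/K2 + [H⁺]²/(K1K2)) = 1 / (1 + 10^+2.11 + 10^+0.78)
   = 1 / (1 + 128.82 + 6.0256) = 1/135.85 = 0.007361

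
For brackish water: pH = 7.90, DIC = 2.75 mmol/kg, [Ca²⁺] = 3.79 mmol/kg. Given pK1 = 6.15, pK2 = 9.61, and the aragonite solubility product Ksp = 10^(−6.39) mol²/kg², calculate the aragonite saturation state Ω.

α₂ = 1 / (1 + [H⁺]/K2 + [H⁺]²/(K1K2)) = 1 / (1 + 10^+1.71 + 10^-0.04)
   = 1 / (1 + 51.286 + 0.91201) = 1/53.198 = 0.01880
[CO3²⁻] = α₂ × DIC = 0.01880 × 2.75 = 0.05169 mmol/kg
Ksp = 10^(−6.39) = 4.074×10^-7
Ω = [Ca²⁺][CO3²⁻]/Ksp = (3.79×10^-3)(5.169×10^-5) / 4.074×10^-7 = 0.481

Ω = 0.481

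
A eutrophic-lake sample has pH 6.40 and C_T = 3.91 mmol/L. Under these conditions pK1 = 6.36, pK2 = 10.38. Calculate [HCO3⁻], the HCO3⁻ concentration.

α₁ = 1 / (1 + [H⁺]/K1 + K2/[H⁺]) = 1 / (1 + 10^-0.04 + 10^-3.98)
   = 1 / (1 + 0.91201 + 0.00010471) = 1/1.9121 = 0.5230
[HCO3⁻] = α₁ × DIC = 0.5230 × 3.91 = 2.04 mmol/L

[HCO3⁻] = 2.04 mmol/L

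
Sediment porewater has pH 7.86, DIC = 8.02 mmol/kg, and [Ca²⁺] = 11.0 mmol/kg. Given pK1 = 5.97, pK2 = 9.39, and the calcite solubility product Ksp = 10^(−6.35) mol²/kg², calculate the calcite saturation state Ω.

α₂ = 1 / (1 + [H⁺]/K2 + [H⁺]²/(K1K2)) = 1 / (1 + 10^+1.53 + 10^-0.36)
   = 1 / (1 + 33.884 + 0.43652) = 1/35.321 = 0.02831
[CO3²⁻] = α₂ × DIC = 0.02831 × 8.02 = 0.2271 mmol/kg
Ksp = 10^(−6.35) = 4.467×10^-7
Ω = [Ca²⁺][CO3²⁻]/Ksp = (11.0×10^-3)(2.271×10^-4) / 4.467×10^-7 = 5.59

Ω = 5.59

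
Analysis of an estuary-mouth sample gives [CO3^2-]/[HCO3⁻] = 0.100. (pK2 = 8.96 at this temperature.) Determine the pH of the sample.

pH = 7.96

From K2 = [H⁺][CO3^2-]/[HCO3⁻]:  pH = pK2 + log₁₀([CO3^2-]/[HCO3⁻])
log₁₀(0.100) = -1.000
pH = 8.96 + (-1.000) = 7.96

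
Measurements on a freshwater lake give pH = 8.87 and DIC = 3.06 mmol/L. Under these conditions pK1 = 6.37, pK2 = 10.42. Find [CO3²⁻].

[CO3²⁻] = 0.0836 mmol/L

α₂ = 1 / (1 + [H⁺]/K2 + [H⁺]²/(K1K2)) = 1 / (1 + 10^+1.55 + 10^-0.95)
   = 1 / (1 + 35.481 + 0.11220) = 1/36.594 = 0.02733
[CO3²⁻] = α₂ × DIC = 0.02733 × 3.06 = 0.0836 mmol/L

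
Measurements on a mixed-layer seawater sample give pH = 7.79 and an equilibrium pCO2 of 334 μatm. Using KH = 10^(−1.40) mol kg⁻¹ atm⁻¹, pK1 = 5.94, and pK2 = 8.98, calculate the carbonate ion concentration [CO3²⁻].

[CO2*] = KH · pCO2 = 10^(−1.40) × 334×10^-6 = 1.330×10^-5 mol/kg
α₀ = 1/(1 + K1/[H⁺] + K1K2/[H⁺]²) = 1/(1 + 10^+1.85 + 10^+0.66) = 0.01309
DIC = [CO2*]/α₀ = 1.330×10^-5 / 0.01309 = 1.015 mmol/kg
[CO3²⁻] = α₂·DIC; α₂ = 0.05986, so [CO3²⁻] = 0.05986 × 1.015 = 0.0608 mmol/kg

[CO3²⁻] = 0.0608 mmol/kg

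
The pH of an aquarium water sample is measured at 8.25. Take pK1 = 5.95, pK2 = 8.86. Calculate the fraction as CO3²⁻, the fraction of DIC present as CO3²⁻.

α₂ = 0.196

α₂ = 1 / (1 + [H⁺]/K2 + [H⁺]²/(K1K2)) = 1 / (1 + 10^+0.61 + 10^-1.69)
   = 1 / (1 + 4.0738 + 0.020417) = 1/5.0942 = 0.1963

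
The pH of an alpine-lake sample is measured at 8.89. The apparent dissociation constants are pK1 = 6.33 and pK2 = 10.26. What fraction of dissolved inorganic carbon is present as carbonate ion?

α₂ = 0.0408

α₂ = 1 / (1 + [H⁺]/K2 + [H⁺]²/(K1K2)) = 1 / (1 + 10^+1.37 + 10^-1.19)
   = 1 / (1 + 23.442 + 0.064565) = 1/24.507 = 0.04080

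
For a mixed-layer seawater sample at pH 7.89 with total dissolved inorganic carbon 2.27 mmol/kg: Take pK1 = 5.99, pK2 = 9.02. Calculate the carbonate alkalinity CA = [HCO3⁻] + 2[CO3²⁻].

CA = 2.40 mmol/kg

CA = [HCO3⁻] + 2[CO3²⁻] = (α₁ + 2α₂)·DIC
At pH 7.89: [H⁺]/K1 = 10^-1.90 = 0.012589, K2/[H⁺] = 10^-1.13 = 0.074131
α₁ = 1/(1 + 0.012589 + 0.074131) = 1/1.0867 = 0.9202; α₂ = α₁·K2/[H⁺] = 0.06822
α₁ + 2α₂ = 1.0566
CA = 1.0566 × 2.27 = 2.40 mmol/kg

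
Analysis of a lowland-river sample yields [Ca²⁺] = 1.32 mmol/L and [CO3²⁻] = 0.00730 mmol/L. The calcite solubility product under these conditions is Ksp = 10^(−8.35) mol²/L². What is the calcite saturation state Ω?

Ksp = 10^(−8.35) = 4.467×10^-9
Ω = [Ca²⁺][CO3²⁻]/Ksp = (1.32×10^-3)(0.00730×10^-3) / 4.467×10^-9 = 2.16

Ω = 2.16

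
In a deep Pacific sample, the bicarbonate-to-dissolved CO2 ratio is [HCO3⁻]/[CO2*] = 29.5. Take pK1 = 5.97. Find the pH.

pH = 7.44

From K1 = [H⁺][HCO3⁻]/[CO2*]:  pH = pK1 + log₁₀([HCO3⁻]/[CO2*])
log₁₀(29.5) = +1.470
pH = 5.97 + (+1.470) = 7.44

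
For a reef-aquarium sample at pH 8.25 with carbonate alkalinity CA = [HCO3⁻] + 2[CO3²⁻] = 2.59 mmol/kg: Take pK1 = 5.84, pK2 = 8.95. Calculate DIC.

DIC = 2.23 mmol/kg

CA = [HCO3⁻] + 2[CO3²⁻] = (α₁ + 2α₂)·DIC
At pH 8.25: [H⁺]/K1 = 10^-2.41 = 0.0038905, K2/[H⁺] = 10^-0.70 = 0.19953
α₁ = 1/(1 + 0.0038905 + 0.19953) = 1/1.2034 = 0.8310; α₂ = α₁·K2/[H⁺] = 0.1658
α₁ + 2α₂ = 1.1626
DIC = CA / (α₁ + 2α₂) = 2.59 / 1.1626 = 2.23 mmol/kg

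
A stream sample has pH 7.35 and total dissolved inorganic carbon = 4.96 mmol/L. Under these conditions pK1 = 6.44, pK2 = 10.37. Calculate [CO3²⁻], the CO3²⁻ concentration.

[CO3²⁻] = 4.21 μmol/L

α₂ = 1 / (1 + [H⁺]/K2 + [H⁺]²/(K1K2)) = 1 / (1 + 10^+3.02 + 10^+2.11)
   = 1 / (1 + 1047.1 + 128.82) = 1/1177.0 = 0.0008497
[CO3²⁻] = α₂ × DIC = 0.0008497 × 4.96 = 0.00421 mmol/L = 4.21 μmol/L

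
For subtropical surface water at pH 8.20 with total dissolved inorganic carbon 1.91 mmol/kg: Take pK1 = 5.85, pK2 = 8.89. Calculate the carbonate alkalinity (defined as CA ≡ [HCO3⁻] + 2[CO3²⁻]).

CA = 2.23 mmol/kg

CA = [HCO3⁻] + 2[CO3²⁻] = (α₁ + 2α₂)·DIC
At pH 8.20: [H⁺]/K1 = 10^-2.35 = 0.0044668, K2/[H⁺] = 10^-0.69 = 0.20417
α₁ = 1/(1 + 0.0044668 + 0.20417) = 1/1.2086 = 0.8274; α₂ = α₁·K2/[H⁺] = 0.1689
α₁ + 2α₂ = 1.1652
CA = 1.1652 × 1.91 = 2.23 mmol/kg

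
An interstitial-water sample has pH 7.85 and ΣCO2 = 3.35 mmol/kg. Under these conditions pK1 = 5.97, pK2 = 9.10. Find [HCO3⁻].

[HCO3⁻] = 3.13 mmol/kg

α₁ = 1 / (1 + [H⁺]/K1 + K2/[H⁺]) = 1 / (1 + 10^-1.88 + 10^-1.25)
   = 1 / (1 + 0.013183 + 0.056234) = 1/1.0694 = 0.9351
[HCO3⁻] = α₁ × DIC = 0.9351 × 3.35 = 3.13 mmol/kg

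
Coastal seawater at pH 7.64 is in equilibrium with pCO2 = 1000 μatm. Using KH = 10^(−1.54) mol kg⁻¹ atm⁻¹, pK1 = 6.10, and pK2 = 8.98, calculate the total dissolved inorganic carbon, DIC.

[CO2*] = KH · pCO2 = 10^(−1.54) × 1000×10^-6 = 2.884×10^-5 mol/kg
α₀ = 1/(1 + K1/[H⁺] + K1K2/[H⁺]²) = 1/(1 + 10^+1.54 + 10^+0.20) = 0.02684
DIC = [CO2*]/α₀ = 2.884×10^-5 / 0.02684 = 1.07 mmol/kg

DIC = 1.07 mmol/kg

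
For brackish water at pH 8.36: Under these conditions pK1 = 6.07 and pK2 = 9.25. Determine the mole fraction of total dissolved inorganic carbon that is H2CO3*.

α₀ = 1 / (1 + K1/[H⁺] + K1K2/[H⁺]²) = 1 / (1 + 10^+2.29 + 10^+1.40)
   = 1 / (1 + 194.98 + 25.119) = 1/221.10 = 0.004523

α₀ = 0.00452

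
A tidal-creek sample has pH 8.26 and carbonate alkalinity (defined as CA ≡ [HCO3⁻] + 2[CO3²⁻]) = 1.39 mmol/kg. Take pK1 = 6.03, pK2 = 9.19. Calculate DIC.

DIC = 1.26 mmol/kg

CA = [HCO3⁻] + 2[CO3²⁻] = (α₁ + 2α₂)·DIC
At pH 8.26: [H⁺]/K1 = 10^-2.23 = 0.0058884, K2/[H⁺] = 10^-0.93 = 0.11749
α₁ = 1/(1 + 0.0058884 + 0.11749) = 1/1.1234 = 0.8902; α₂ = α₁·K2/[H⁺] = 0.1046
α₁ + 2α₂ = 1.0993
DIC = CA / (α₁ + 2α₂) = 1.39 / 1.0993 = 1.26 mmol/kg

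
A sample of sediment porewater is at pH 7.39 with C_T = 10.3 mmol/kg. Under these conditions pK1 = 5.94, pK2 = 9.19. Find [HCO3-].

α₁ = 1 / (1 + [H⁺]/K1 + K2/[H⁺]) = 1 / (1 + 10^-1.45 + 10^-1.80)
   = 1 / (1 + 0.035481 + 0.015849) = 1/1.0513 = 0.9512
[HCO3⁻] = α₁ × DIC = 0.9512 × 10.3 = 9.80 mmol/kg

[HCO3⁻] = 9.80 mmol/kg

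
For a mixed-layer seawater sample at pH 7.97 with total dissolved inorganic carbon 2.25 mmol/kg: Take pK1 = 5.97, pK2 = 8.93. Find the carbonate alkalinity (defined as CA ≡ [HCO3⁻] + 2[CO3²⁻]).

CA = 2.45 mmol/kg

CA = [HCO3⁻] + 2[CO3²⁻] = (α₁ + 2α₂)·DIC
At pH 7.97: [H⁺]/K1 = 10^-2.00 = 0.010000, K2/[H⁺] = 10^-0.96 = 0.10965
α₁ = 1/(1 + 0.010000 + 0.10965) = 1/1.1196 = 0.8931; α₂ = α₁·K2/[H⁺] = 0.09793
α₁ + 2α₂ = 1.0890
CA = 1.0890 × 2.25 = 2.45 mmol/kg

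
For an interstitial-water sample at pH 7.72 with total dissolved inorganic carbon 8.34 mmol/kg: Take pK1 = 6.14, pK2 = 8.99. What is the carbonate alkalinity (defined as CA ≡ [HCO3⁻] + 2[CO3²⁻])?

CA = 8.55 mmol/kg

CA = [HCO3⁻] + 2[CO3²⁻] = (α₁ + 2α₂)·DIC
At pH 7.72: [H⁺]/K1 = 10^-1.58 = 0.026303, K2/[H⁺] = 10^-1.27 = 0.053703
α₁ = 1/(1 + 0.026303 + 0.053703) = 1/1.0800 = 0.9259; α₂ = α₁·K2/[H⁺] = 0.04972
α₁ + 2α₂ = 1.0254
CA = 1.0254 × 8.34 = 8.55 mmol/kg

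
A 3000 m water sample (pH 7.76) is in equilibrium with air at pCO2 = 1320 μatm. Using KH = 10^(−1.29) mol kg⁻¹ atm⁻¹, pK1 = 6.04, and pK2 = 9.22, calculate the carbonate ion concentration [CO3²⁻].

[CO2*] = KH · pCO2 = 10^(−1.29) × 1320×10^-6 = 6.770×10^-5 mol/kg
α₀ = 1/(1 + K1/[H⁺] + K1K2/[H⁺]²) = 1/(1 + 10^+1.72 + 10^+0.26) = 0.01808
DIC = [CO2*]/α₀ = 6.770×10^-5 / 0.01808 = 3.744 mmol/kg
[CO3²⁻] = α₂·DIC; α₂ = 0.03291, so [CO3²⁻] = 0.03291 × 3.744 = 0.123 mmol/kg

[CO3²⁻] = 0.123 mmol/kg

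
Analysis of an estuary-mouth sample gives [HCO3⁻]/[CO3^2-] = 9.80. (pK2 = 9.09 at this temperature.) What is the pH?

pH = 8.10

From K2 = [H⁺][CO3^2-]/[HCO3⁻]:  pH = pK2 − log₁₀([HCO3⁻]/[CO3^2-])
log₁₀(9.80) = +0.991
pH = 9.09 − (+0.991) = 8.10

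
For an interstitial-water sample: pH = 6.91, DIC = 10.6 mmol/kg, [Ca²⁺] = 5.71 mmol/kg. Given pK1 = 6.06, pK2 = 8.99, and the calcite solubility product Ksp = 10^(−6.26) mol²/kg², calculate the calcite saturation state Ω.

Ω = 0.797

α₂ = 1 / (1 + [H⁺]/K2 + [H⁺]²/(K1K2)) = 1 / (1 + 10^+2.08 + 10^+1.23)
   = 1 / (1 + 120.23 + 16.982) = 1/138.21 = 0.007235
[CO3²⁻] = α₂ × DIC = 0.007235 × 10.6 = 0.07670 mmol/kg
Ksp = 10^(−6.26) = 5.495×10^-7
Ω = [Ca²⁺][CO3²⁻]/Ksp = (5.71×10^-3)(7.670×10^-5) / 5.495×10^-7 = 0.797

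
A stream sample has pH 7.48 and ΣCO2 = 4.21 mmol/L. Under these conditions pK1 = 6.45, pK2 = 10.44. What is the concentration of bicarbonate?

α₁ = 1 / (1 + [H⁺]/K1 + K2/[H⁺]) = 1 / (1 + 10^-1.03 + 10^-2.96)
   = 1 / (1 + 0.093325 + 0.0010965) = 1/1.0944 = 0.9137
[HCO3⁻] = α₁ × DIC = 0.9137 × 4.21 = 3.85 mmol/L

[HCO3⁻] = 3.85 mmol/L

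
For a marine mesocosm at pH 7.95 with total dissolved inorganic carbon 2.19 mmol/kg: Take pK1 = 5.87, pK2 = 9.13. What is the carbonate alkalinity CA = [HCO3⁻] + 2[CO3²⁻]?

CA = 2.31 mmol/kg

CA = [HCO3⁻] + 2[CO3²⁻] = (α₁ + 2α₂)·DIC
At pH 7.95: [H⁺]/K1 = 10^-2.08 = 0.0083176, K2/[H⁺] = 10^-1.18 = 0.066069
α₁ = 1/(1 + 0.0083176 + 0.066069) = 1/1.0744 = 0.9308; α₂ = α₁·K2/[H⁺] = 0.06149
α₁ + 2α₂ = 1.0538
CA = 1.0538 × 2.19 = 2.31 mmol/kg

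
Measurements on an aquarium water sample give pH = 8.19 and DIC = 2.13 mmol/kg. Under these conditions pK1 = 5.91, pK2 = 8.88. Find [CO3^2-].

[CO3²⁻] = 0.360 mmol/kg

α₂ = 1 / (1 + [H⁺]/K2 + [H⁺]²/(K1K2)) = 1 / (1 + 10^+0.69 + 10^-1.59)
   = 1 / (1 + 4.8978 + 0.025704) = 1/5.9235 = 0.1688
[CO3²⁻] = α₂ × DIC = 0.1688 × 2.13 = 0.360 mmol/kg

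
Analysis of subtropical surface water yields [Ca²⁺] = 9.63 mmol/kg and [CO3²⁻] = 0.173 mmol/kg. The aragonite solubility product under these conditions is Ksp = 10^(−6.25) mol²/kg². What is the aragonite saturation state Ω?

Ω = 2.96

Ksp = 10^(−6.25) = 5.623×10^-7
Ω = [Ca²⁺][CO3²⁻]/Ksp = (9.63×10^-3)(0.173×10^-3) / 5.623×10^-7 = 2.96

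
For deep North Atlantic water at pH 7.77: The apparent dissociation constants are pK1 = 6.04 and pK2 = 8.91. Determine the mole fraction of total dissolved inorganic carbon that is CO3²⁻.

α₂ = 1 / (1 + [H⁺]/K2 + [H⁺]²/(K1K2)) = 1 / (1 + 10^+1.14 + 10^-0.59)
   = 1 / (1 + 13.804 + 0.25704) = 1/15.061 = 0.06640

α₂ = 0.0664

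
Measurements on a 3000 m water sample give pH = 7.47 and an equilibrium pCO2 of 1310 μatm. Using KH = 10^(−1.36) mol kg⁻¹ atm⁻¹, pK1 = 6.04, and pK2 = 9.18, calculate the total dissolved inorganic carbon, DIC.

[CO2*] = KH · pCO2 = 10^(−1.36) × 1310×10^-6 = 5.718×10^-5 mol/kg
α₀ = 1/(1 + K1/[H⁺] + K1K2/[H⁺]²) = 1/(1 + 10^+1.43 + 10^-0.28) = 0.03516
DIC = [CO2*]/α₀ = 5.718×10^-5 / 0.03516 = 1.63 mmol/kg

DIC = 1.63 mmol/kg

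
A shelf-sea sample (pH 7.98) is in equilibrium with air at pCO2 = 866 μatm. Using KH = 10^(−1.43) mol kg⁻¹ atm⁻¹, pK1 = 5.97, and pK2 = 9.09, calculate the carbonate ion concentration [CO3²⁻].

[CO2*] = KH · pCO2 = 10^(−1.43) × 866×10^-6 = 3.217×10^-5 mol/kg
α₀ = 1/(1 + K1/[H⁺] + K1K2/[H⁺]²) = 1/(1 + 10^+2.01 + 10^+0.90) = 0.008987
DIC = [CO2*]/α₀ = 3.217×10^-5 / 0.008987 = 3.580 mmol/kg
[CO3²⁻] = α₂·DIC; α₂ = 0.07139, so [CO3²⁻] = 0.07139 × 3.580 = 0.256 mmol/kg

[CO3²⁻] = 0.256 mmol/kg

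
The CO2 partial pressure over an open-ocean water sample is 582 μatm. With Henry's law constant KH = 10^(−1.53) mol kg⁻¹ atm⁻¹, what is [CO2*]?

[CO2*] = 17.2 μmol/kg

KH = 10^(−1.53) = 2.951×10^-2 mol kg⁻¹ atm⁻¹
[CO2*] = KH · pCO2 = 2.951×10^-2 × 582×10^-6 atm = 1.72×10^-5 mol/kg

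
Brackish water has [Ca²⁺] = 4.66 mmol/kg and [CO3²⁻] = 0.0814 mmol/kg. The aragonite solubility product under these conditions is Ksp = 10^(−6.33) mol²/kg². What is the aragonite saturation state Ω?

Ω = 0.811

Ksp = 10^(−6.33) = 4.677×10^-7
Ω = [Ca²⁺][CO3²⁻]/Ksp = (4.66×10^-3)(0.0814×10^-3) / 4.677×10^-7 = 0.811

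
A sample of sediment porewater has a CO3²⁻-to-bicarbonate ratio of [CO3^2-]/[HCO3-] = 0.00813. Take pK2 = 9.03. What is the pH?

pH = 6.94

From K2 = [H⁺][CO3^2-]/[HCO3-]:  pH = pK2 + log₁₀([CO3^2-]/[HCO3-])
log₁₀(0.00813) = -2.090
pH = 9.03 + (-2.090) = 6.94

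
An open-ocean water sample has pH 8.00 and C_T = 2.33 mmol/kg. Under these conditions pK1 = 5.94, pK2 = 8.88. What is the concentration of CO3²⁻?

[CO3²⁻] = 0.269 mmol/kg

α₂ = 1 / (1 + [H⁺]/K2 + [H⁺]²/(K1K2)) = 1 / (1 + 10^+0.88 + 10^-1.18)
   = 1 / (1 + 7.5858 + 0.066069) = 1/8.6518 = 0.1156
[CO3²⁻] = α₂ × DIC = 0.1156 × 2.33 = 0.269 mmol/kg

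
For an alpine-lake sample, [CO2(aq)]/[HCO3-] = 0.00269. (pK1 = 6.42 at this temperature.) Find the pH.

From K1 = [H⁺][HCO3-]/[CO2(aq)]:  pH = pK1 − log₁₀([CO2(aq)]/[HCO3-])
log₁₀(0.00269) = -2.570
pH = 6.42 − (-2.570) = 8.99

pH = 8.99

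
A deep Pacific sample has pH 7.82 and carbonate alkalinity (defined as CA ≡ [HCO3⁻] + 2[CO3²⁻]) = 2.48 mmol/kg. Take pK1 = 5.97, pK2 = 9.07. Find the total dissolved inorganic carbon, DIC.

DIC = 2.39 mmol/kg

CA = [HCO3⁻] + 2[CO3²⁻] = (α₁ + 2α₂)·DIC
At pH 7.82: [H⁺]/K1 = 10^-1.85 = 0.014125, K2/[H⁺] = 10^-1.25 = 0.056234
α₁ = 1/(1 + 0.014125 + 0.056234) = 1/1.0704 = 0.9343; α₂ = α₁·K2/[H⁺] = 0.05254
α₁ + 2α₂ = 1.0393
DIC = CA / (α₁ + 2α₂) = 2.48 / 1.0393 = 2.39 mmol/kg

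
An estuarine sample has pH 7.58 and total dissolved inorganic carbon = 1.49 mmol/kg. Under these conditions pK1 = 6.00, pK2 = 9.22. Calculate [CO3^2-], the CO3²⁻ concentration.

[CO3²⁻] = 0.0325 mmol/kg

α₂ = 1 / (1 + [H⁺]/K2 + [H⁺]²/(K1K2)) = 1 / (1 + 10^+1.64 + 10^+0.06)
   = 1 / (1 + 43.652 + 1.1482) = 1/45.800 = 0.02183
[CO3²⁻] = α₂ × DIC = 0.02183 × 1.49 = 0.0325 mmol/kg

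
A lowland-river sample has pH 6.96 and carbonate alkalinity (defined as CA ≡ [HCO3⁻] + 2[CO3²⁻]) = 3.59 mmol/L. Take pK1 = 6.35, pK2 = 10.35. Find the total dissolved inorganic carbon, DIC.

DIC = 4.47 mmol/L

CA = [HCO3⁻] + 2[CO3²⁻] = (α₁ + 2α₂)·DIC
At pH 6.96: [H⁺]/K1 = 10^-0.61 = 0.24547, K2/[H⁺] = 10^-3.39 = 0.00040738
α₁ = 1/(1 + 0.24547 + 0.00040738) = 1/1.2459 = 0.8026; α₂ = α₁·K2/[H⁺] = 0.0003270
α₁ + 2α₂ = 0.8033
DIC = CA / (α₁ + 2α₂) = 3.59 / 0.8033 = 4.47 mmol/L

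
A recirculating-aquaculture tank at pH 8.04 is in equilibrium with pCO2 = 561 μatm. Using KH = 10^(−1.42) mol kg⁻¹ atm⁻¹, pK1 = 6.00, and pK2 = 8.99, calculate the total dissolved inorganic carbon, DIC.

DIC = 2.62 mmol/kg

[CO2*] = KH · pCO2 = 10^(−1.42) × 561×10^-6 = 2.133×10^-5 mol/kg
α₀ = 1/(1 + K1/[H⁺] + K1K2/[H⁺]²) = 1/(1 + 10^+2.04 + 10^+1.09) = 0.008133
DIC = [CO2*]/α₀ = 2.133×10^-5 / 0.008133 = 2.62 mmol/kg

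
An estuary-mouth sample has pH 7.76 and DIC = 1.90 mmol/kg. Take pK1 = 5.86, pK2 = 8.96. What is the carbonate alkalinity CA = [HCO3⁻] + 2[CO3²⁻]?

CA = 1.99 mmol/kg

CA = [HCO3⁻] + 2[CO3²⁻] = (α₁ + 2α₂)·DIC
At pH 7.76: [H⁺]/K1 = 10^-1.90 = 0.012589, K2/[H⁺] = 10^-1.20 = 0.063096
α₁ = 1/(1 + 0.012589 + 0.063096) = 1/1.0757 = 0.9296; α₂ = α₁·K2/[H⁺] = 0.05866
α₁ + 2α₂ = 1.0470
CA = 1.0470 × 1.90 = 1.99 mmol/kg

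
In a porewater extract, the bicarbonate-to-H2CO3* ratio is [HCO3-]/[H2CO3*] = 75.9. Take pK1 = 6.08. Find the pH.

pH = 7.96

From K1 = [H⁺][HCO3-]/[H2CO3*]:  pH = pK1 + log₁₀([HCO3-]/[H2CO3*])
log₁₀(75.9) = +1.880
pH = 6.08 + (+1.880) = 7.96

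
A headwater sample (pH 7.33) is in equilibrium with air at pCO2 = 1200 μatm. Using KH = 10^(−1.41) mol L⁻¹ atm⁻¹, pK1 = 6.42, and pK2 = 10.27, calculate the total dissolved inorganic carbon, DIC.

[CO2*] = KH · pCO2 = 10^(−1.41) × 1200×10^-6 = 4.669×10^-5 mol/L
α₀ = 1/(1 + K1/[H⁺] + K1K2/[H⁺]²) = 1/(1 + 10^+0.91 + 10^-2.03) = 0.1094
DIC = [CO2*]/α₀ = 4.669×10^-5 / 0.1094 = 0.427 mmol/L

DIC = 0.427 mmol/L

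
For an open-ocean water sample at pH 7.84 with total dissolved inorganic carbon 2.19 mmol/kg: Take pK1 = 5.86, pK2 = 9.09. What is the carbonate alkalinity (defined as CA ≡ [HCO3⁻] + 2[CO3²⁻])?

CA = [HCO3⁻] + 2[CO3²⁻] = (α₁ + 2α₂)·DIC
At pH 7.84: [H⁺]/K1 = 10^-1.98 = 0.010471, K2/[H⁺] = 10^-1.25 = 0.056234
α₁ = 1/(1 + 0.010471 + 0.056234) = 1/1.0667 = 0.9375; α₂ = α₁·K2/[H⁺] = 0.05272
α₁ + 2α₂ = 1.0429
CA = 1.0429 × 2.19 = 2.28 mmol/kg

CA = 2.28 mmol/kg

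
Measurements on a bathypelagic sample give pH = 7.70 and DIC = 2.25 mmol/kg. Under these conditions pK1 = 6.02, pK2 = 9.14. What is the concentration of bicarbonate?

[HCO3⁻] = 2.13 mmol/kg

α₁ = 1 / (1 + [H⁺]/K1 + K2/[H⁺]) = 1 / (1 + 10^-1.68 + 10^-1.44)
   = 1 / (1 + 0.020893 + 0.036308) = 1/1.0572 = 0.9459
[HCO3⁻] = α₁ × DIC = 0.9459 × 2.25 = 2.13 mmol/kg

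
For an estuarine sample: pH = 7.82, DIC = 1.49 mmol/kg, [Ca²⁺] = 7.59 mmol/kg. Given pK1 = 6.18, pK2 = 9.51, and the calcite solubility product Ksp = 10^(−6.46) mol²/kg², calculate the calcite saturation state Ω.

Ω = 0.638

α₂ = 1 / (1 + [H⁺]/K2 + [H⁺]²/(K1K2)) = 1 / (1 + 10^+1.69 + 10^+0.05)
   = 1 / (1 + 48.978 + 1.1220) = 1/51.100 = 0.01957
[CO3²⁻] = α₂ × DIC = 0.01957 × 1.49 = 0.02916 mmol/kg
Ksp = 10^(−6.46) = 3.467×10^-7
Ω = [Ca²⁺][CO3²⁻]/Ksp = (7.59×10^-3)(2.916×10^-5) / 3.467×10^-7 = 0.638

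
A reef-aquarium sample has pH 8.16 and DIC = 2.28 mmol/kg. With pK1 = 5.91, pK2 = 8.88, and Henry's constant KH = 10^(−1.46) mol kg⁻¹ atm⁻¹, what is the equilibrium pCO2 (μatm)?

α₀ = 1 / (1 + K1/[H⁺] + K1K2/[H⁺]²) = 1 / (1 + 10^+2.25 + 10^+1.53)
   = 1 / (1 + 177.83 + 33.884) = 1/212.71 = 0.004701
[CO2*] = α₀ × DIC = 0.004701 × 2.28 = 0.01072 mmol/kg = 10.72 μmol/kg
pCO2 = [CO2*]/KH = 1.072×10^-5 / 3.467×10^-2 = 309 μatm

pCO2 = 309 μatm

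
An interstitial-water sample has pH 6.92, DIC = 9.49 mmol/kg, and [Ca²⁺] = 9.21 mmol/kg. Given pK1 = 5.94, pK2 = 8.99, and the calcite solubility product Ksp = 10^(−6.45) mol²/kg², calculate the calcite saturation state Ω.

α₂ = 1 / (1 + [H⁺]/K2 + [H⁺]²/(K1K2)) = 1 / (1 + 10^+2.07 + 10^+1.09)
   = 1 / (1 + 117.49 + 12.303) = 1/130.79 = 0.007646
[CO3²⁻] = α₂ × DIC = 0.007646 × 9.49 = 0.07256 mmol/kg
Ksp = 10^(−6.45) = 3.548×10^-7
Ω = [Ca²⁺][CO3²⁻]/Ksp = (9.21×10^-3)(7.256×10^-5) / 3.548×10^-7 = 1.88

Ω = 1.88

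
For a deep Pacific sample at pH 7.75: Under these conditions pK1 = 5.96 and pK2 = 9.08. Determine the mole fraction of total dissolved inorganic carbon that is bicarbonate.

α₁ = 1 / (1 + [H⁺]/K1 + K2/[H⁺]) = 1 / (1 + 10^-1.79 + 10^-1.33)
   = 1 / (1 + 0.016218 + 0.046774) = 1/1.0630 = 0.9407

α₁ = 0.941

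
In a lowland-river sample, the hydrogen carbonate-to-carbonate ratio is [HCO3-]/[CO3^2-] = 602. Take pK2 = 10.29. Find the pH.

pH = 7.51

From K2 = [H⁺][CO3^2-]/[HCO3-]:  pH = pK2 − log₁₀([HCO3-]/[CO3^2-])
log₁₀(602) = +2.780
pH = 10.29 − (+2.780) = 7.51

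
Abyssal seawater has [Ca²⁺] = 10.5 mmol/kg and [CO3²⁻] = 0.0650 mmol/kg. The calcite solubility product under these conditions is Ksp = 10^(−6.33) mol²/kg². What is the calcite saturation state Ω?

Ω = 1.46

Ksp = 10^(−6.33) = 4.677×10^-7
Ω = [Ca²⁺][CO3²⁻]/Ksp = (10.5×10^-3)(0.0650×10^-3) / 4.677×10^-7 = 1.46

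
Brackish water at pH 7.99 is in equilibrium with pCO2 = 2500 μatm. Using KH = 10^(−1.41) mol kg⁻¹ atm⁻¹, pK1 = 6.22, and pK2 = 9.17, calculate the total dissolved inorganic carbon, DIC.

[CO2*] = KH · pCO2 = 10^(−1.41) × 2500×10^-6 = 9.726×10^-5 mol/kg
α₀ = 1/(1 + K1/[H⁺] + K1K2/[H⁺]²) = 1/(1 + 10^+1.77 + 10^+0.59) = 0.01568
DIC = [CO2*]/α₀ = 9.726×10^-5 / 0.01568 = 6.20 mmol/kg

DIC = 6.20 mmol/kg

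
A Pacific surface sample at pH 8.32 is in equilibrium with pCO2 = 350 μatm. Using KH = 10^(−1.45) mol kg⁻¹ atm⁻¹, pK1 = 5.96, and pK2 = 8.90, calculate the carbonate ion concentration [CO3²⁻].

[CO2*] = KH · pCO2 = 10^(−1.45) × 350×10^-6 = 1.242×10^-5 mol/kg
α₀ = 1/(1 + K1/[H⁺] + K1K2/[H⁺]²) = 1/(1 + 10^+2.36 + 10^+1.78) = 0.003444
DIC = [CO2*]/α₀ = 1.242×10^-5 / 0.003444 = 3.606 mmol/kg
[CO3²⁻] = α₂·DIC; α₂ = 0.2075, so [CO3²⁻] = 0.2075 × 3.606 = 0.748 mmol/kg

[CO3²⁻] = 0.748 mmol/kg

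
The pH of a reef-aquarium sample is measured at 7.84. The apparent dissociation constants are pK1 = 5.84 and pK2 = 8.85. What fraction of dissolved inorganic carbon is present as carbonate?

α₂ = 1 / (1 + [H⁺]/K2 + [H⁺]²/(K1K2)) = 1 / (1 + 10^+1.01 + 10^-0.99)
   = 1 / (1 + 10.233 + 0.10233) = 1/11.335 = 0.08822

α₂ = 0.0882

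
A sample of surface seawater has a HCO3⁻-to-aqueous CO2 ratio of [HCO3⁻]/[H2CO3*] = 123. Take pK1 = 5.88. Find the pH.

From K1 = [H⁺][HCO3⁻]/[H2CO3*]:  pH = pK1 + log₁₀([HCO3⁻]/[H2CO3*])
log₁₀(123) = +2.090
pH = 5.88 + (+2.090) = 7.97

pH = 7.97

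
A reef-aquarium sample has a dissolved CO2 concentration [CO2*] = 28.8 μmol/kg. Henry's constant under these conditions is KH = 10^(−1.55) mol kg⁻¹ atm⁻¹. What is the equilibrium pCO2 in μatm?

KH = 10^(−1.55) = 2.818×10^-2 mol kg⁻¹ atm⁻¹
pCO2 = [CO2*]/KH = 28.8×10^-6 / 2.818×10^-2 = 1.02×10^-3 atm = 1020 μatm

pCO2 = 1020 μatm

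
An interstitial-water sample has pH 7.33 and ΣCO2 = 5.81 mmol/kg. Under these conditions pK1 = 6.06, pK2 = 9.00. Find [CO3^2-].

[CO3²⁻] = 0.116 mmol/kg

α₂ = 1 / (1 + [H⁺]/K2 + [H⁺]²/(K1K2)) = 1 / (1 + 10^+1.67 + 10^+0.40)
   = 1 / (1 + 46.774 + 2.5119) = 1/50.285 = 0.01989
[CO3²⁻] = α₂ × DIC = 0.01989 × 5.81 = 0.116 mmol/kg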